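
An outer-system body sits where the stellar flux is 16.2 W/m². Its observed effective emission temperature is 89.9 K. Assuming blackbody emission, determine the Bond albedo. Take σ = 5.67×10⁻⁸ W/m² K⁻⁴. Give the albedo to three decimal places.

0.086

From σT⁴ = S(1−α)/4 we invert for α: 1−α = 4σT⁴/S.
4σT⁴ = 4·5.67×10⁻⁸·(89.9)⁴ = 14.81 W/m².
1−α = 14.81/16.20 = 0.9145, so α = 0.0855.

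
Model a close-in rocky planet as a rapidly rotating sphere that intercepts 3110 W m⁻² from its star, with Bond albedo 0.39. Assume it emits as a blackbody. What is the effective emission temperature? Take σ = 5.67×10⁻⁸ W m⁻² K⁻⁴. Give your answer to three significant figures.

The planet absorbs (1−α)S over its disc πR² and re-emits over 4πR², so the mean absorbed flux is (1−0.39)·3110/4 = 474.3 W m⁻².
Set σT⁴ = 474.3 → T = (474.3/σ)^(1/4) = 302.4 K.

302 K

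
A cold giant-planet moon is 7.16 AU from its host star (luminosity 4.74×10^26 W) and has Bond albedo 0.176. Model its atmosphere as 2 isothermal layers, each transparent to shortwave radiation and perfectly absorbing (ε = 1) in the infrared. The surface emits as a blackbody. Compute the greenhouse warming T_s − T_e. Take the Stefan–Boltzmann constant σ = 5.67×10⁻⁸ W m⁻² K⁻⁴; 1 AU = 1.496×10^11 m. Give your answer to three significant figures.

33.0 K

Orbital distance: d = 7.16 AU = 1.071×10^12 m.
Flux at the orbit: S = L/(4πd²) = 4.74×10^26/(4π·(1.07×10^12)²) = 32.88 W m⁻².
Top-of-atmosphere balance: σT_e⁴ = S(1−α)/4 = 6.772 W m⁻² → T_e = 104.5 K.
Surface: T_s = (3)^¼·T_e = 137.6 K.
So the greenhouse effect raises the surface by 137.6 − 104.5 = 33.04 K.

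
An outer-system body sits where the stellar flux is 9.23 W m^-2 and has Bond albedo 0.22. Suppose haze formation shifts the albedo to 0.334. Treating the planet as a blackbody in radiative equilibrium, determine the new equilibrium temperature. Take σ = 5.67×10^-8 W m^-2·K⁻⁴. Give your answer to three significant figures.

T₂ = [S(1−α₂)/(4σ)]^(1/4) = [9.230·0.666/(4σ)]^(1/4) = 72.15 K.

72.2 K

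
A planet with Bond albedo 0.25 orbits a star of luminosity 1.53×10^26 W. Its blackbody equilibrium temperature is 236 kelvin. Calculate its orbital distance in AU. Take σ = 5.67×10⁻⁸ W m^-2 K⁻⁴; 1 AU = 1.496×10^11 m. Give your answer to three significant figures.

Required flux: S = 4σT⁴/(1−α) = 938.1 W m^-2.
Then d = [L/(4πS)]^(1/2) = 1.139×10^11 m, i.e. 0.7615 AU.

0.762 AU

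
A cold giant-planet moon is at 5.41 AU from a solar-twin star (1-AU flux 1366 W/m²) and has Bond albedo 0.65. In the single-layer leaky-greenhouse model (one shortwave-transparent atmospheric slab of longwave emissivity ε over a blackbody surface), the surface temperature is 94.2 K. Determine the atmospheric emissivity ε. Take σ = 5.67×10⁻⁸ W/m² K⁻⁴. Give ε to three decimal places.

Irradiance scales as 1/d², so S = 1366 W/m² × (1/5.41)² = 46.67 W/m².
Effective temperature: T_e = [S(1−α)/(4σ)]^(1/4) = 92.12 K.
T_s⁴ = T_e⁴·2/(2−ε) → ε = 2 − 2(T_e/T_s)⁴ = 2 − 2·(92.12/94.2)⁴ = 0.1706.

0.171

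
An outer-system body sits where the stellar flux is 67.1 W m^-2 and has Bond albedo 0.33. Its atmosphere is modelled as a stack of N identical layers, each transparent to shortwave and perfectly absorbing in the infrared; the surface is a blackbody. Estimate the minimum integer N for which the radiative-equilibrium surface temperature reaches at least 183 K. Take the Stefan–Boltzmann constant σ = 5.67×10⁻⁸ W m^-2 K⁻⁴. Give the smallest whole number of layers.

5

The effective emission temperature is T_e = [S(1−α)/(4σ)]^¼ = 118.7 K.
Since T_s⁴ = (N+1)T_e⁴, we need N ≥ (T_s/T_e)⁴ − 1 = 4.658.
The minimum whole number is N = 5.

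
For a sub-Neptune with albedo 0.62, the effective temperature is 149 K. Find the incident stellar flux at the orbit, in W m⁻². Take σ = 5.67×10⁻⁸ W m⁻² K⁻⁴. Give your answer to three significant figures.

294 W m⁻²

Invert the energy balance for S: S = 4σT⁴/(1−α).
The emitted flux is σT⁴ = 27.95 W m⁻².
S = 4·27.95/0.38 = 294.2 W m⁻².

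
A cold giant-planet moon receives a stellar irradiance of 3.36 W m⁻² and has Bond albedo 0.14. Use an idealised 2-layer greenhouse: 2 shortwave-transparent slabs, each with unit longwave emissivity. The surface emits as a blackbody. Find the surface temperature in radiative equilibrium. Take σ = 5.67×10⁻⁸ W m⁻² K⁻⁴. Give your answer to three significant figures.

Top-of-atmosphere balance: σT_e⁴ = S(1−α)/4 = 0.7224 W m⁻² → T_e = 59.74 K.
Layer-by-layer balance gives σT_s⁴ = (N+1)σT_e⁴, so T_s = 3^¼·59.74 = 78.63 K.

78.6 K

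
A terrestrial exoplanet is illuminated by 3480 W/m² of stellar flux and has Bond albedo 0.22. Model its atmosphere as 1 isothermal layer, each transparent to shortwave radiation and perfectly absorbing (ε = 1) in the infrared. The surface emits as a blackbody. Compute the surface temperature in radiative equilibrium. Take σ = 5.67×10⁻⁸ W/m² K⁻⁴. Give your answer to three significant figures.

393 K

OLR = S(1−α)/4 = 678.6 W/m²; the top layer radiates at T_e = 330.8 K.
With N = 1 opaque layers, T_s = (N+1)^(1/4)·T_e = 2^(1/4)·330.8 = 393.3 K.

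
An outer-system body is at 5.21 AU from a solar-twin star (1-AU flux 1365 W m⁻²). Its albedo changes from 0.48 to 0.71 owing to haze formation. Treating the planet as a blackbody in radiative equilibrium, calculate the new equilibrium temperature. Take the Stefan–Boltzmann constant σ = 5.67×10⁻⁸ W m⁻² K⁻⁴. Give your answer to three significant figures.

Irradiance scales as 1/d², so S = 1365 W m⁻² × (1/5.21)² = 50.29 W m⁻².
New equilibrium: T₂ = [(1−0.71)·50.29/(4σ)]^(1/4) = 89.55 K.

89.5 K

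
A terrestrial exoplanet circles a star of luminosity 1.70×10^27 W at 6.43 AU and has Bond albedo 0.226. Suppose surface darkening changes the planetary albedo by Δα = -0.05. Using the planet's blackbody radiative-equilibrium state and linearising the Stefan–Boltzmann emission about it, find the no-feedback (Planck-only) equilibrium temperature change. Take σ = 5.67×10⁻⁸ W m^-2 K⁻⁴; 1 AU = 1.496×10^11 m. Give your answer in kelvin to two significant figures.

2.4 K

d = 6.43 × 1.496×10^11 m = 9.619×10^11 m.
Flux at the orbit: S = L/(4πd²) = 1.70×10^27/(4π·(9.62×10^11)²) = 146.2 W m^-2.
The baseline emission temperature is T_e = 149.5 K.
The change in absorbed flux is Δ[S(1−α)/4] = −SΔα/4 = 1.828 W m^-2.
Planck response: λ_P = 4σT_e³ = 4·5.67×10⁻⁸·(149.5)³ = 0.7571 W m^-2/K.
Hence the no-feedback warming is ΔF/(4σT_e³) = 2.41 K.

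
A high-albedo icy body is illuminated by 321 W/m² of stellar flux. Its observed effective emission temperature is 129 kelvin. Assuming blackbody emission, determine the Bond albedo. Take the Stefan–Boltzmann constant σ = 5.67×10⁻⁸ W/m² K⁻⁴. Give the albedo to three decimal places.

0.804

Energy balance: S(1−α)/4 = σT⁴, so 1−α = 4σT⁴/S.
4σT⁴ = 4·5.67×10⁻⁸·(129)⁴ = 62.81 W/m².
1−α = 62.81/321.0 = 0.1957, so α = 0.8043.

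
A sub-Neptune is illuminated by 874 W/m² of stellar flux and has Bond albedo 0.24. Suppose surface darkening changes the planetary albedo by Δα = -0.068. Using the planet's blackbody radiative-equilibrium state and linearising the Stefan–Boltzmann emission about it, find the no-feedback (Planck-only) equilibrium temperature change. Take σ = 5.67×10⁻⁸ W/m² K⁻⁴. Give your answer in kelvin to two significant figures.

The baseline emission temperature is T_e = 232.6 K.
TOA radiative forcing: ΔF = −S·Δα/4 = −874.0·(-0.068)/4 = 14.86 W/m².
The Planck feedback parameter is 4σT_e³ = 2.855 W/m²/K.
ΔT₀ = ΔF/λ_P = 14.86/2.855 = 5.20 K.

5.2 K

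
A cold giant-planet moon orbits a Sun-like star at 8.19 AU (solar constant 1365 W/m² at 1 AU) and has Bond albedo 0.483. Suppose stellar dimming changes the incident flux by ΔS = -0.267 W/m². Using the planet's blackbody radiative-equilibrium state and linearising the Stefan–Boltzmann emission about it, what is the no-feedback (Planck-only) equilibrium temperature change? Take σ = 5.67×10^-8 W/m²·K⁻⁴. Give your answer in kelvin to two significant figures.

Irradiance scales as 1/d², so S = 1365 W/m² × (1/8.19)² = 20.35 W/m².
Unperturbed T_e = [20.35·(1−0.483)/(4σ)]^¼ = 82.53 K.
ΔF = Δ[S(1−α)]/4 = (1−0.483)·-0.267/4 = -0.03451 W/m².
Planck response: λ_P = 4σT_e³ = 4·5.67×10⁻⁸·(82.53)³ = 0.1275 W/m²/K.
Hence the no-feedback warming is ΔF/(4σT_e³) = -0.271 K.

-0.27 kelvin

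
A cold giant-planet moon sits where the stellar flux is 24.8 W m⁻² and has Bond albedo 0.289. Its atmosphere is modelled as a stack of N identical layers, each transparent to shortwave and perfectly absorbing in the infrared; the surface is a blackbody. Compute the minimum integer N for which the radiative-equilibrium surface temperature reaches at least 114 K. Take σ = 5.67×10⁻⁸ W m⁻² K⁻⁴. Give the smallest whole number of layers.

The effective emission temperature is T_e = [S(1−α)/(4σ)]^¼ = 93.90 K.
T_s = (N+1)^(1/4)·T_e ≥ 114 K requires N+1 ≥ (T_s/T_e)⁴ = (114/93.90)⁴ = 2.172.
Rounding up, N = 2.

2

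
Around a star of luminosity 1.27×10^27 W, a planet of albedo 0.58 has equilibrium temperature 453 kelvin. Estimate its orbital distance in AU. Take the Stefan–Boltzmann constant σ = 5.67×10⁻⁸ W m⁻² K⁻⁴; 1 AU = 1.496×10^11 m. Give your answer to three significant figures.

0.446 AU

Required flux: S = 4σT⁴/(1−α) = 22740 W m⁻².
Then d = [L/(4πS)]^(1/2) = 6.667×10^10 m, i.e. 0.4456 AU.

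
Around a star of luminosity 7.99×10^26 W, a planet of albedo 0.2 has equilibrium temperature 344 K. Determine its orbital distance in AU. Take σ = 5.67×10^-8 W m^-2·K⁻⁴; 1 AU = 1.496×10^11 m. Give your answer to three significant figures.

Required flux: S = 4σT⁴/(1−α) = 3970 W m^-2.
From L = 4πd²S, d = √(7.99×10^26/(4π·3970)) = 1.266×10^11 m = 0.8459 AU.

0.846 AU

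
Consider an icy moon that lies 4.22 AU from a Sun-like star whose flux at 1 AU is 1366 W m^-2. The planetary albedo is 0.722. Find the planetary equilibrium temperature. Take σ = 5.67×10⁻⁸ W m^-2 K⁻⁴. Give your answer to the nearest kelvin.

98 kelvin

Irradiance scales as 1/d², so S = 1366 W m^-2 × (1/4.22)² = 76.71 W m^-2.
Averaging over the sphere, the absorbed flux is S(1−α)/4 = 5.331 W m^-2.
Balancing against σT⁴: T = (5.331/5.67×10⁻⁸)^(1/4) = 98.47 K.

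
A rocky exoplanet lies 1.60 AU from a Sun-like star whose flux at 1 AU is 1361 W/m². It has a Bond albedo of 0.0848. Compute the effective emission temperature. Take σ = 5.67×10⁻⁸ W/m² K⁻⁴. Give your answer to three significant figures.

215 kelvin

Irradiance scales as 1/d², so S = 1361 W/m² × (1/1.60)² = 531.6 W/m².
The planet absorbs (1−α)S over its disc πR² and re-emits over 4πR², so the mean absorbed flux is (1−0.0848)·531.6/4 = 121.6 W/m².
Set σT⁴ = 121.6 → T = (121.6/σ)^(1/4) = 215.2 K.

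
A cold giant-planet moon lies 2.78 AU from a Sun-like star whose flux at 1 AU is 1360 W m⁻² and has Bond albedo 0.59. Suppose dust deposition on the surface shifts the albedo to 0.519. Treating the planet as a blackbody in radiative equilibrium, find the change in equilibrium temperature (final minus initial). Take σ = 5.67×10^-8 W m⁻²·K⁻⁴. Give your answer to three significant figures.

5.44 K

Irradiance scales as 1/d², so S = 1360 W m⁻² × (1/2.78)² = 176.0 W m⁻².
Before: T₁ = [176.0·0.41/(4σ)]^(1/4) = 133.6 K.
Final:   T₂ = [S(1−0.519)/(4σ)]^(1/4) = 139.0 K.
Change: 139.0 − 133.6 = 5.440 K.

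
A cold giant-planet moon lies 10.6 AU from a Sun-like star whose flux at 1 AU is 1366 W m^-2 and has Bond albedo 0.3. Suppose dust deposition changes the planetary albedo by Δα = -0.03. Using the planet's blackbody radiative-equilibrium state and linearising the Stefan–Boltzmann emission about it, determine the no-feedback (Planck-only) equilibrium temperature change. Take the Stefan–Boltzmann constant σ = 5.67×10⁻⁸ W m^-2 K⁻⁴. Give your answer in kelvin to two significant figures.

0.84 K

By the inverse-square law, S = 1366/10.6² = 12.16 W m^-2.
Unperturbed T_e = [12.16·(1−0.3)/(4σ)]^¼ = 78.27 K.
The change in absorbed flux is Δ[S(1−α)/4] = −SΔα/4 = 0.09118 W m^-2.
Linearising σT⁴ gives d(σT⁴)/dT = 4σT_e³ = 0.1087 W m^-2 per K.
Hence the no-feedback warming is ΔF/(4σT_e³) = 0.839 K.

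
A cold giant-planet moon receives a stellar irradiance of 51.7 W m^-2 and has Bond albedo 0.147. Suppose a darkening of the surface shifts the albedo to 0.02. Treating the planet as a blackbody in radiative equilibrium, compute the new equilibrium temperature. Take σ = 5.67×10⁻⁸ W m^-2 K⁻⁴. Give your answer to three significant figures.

New equilibrium: T₂ = [(1−0.02)·51.70/(4σ)]^(1/4) = 122.3 K.

122 kelvin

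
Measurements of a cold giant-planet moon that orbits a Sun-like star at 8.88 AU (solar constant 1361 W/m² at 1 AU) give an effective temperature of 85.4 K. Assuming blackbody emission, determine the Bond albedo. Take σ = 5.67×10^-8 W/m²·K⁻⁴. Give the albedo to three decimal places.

0.301

Flux at the orbit: S = 1361/(8.88)² = 17.26 W/m².
From σT⁴ = S(1−α)/4 we invert for α: 1−α = 4σT⁴/S.
4σT⁴ = 4·5.67×10⁻⁸·(85.4)⁴ = 12.06 W/m².
Hence α = 1 − 12.06/17.26 = 0.3011.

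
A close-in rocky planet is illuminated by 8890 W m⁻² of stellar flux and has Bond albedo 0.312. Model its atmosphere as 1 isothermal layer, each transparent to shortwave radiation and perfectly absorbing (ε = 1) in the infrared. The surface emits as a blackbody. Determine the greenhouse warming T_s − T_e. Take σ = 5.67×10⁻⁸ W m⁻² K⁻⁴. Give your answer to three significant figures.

76.7 K

OLR = S(1−α)/4 = 1529 W m⁻²; the top layer radiates at T_e = 405.2 K.
Surface: T_s = (2)^¼·T_e = 481.9 K.
So the greenhouse effect raises the surface by 481.9 − 405.2 = 76.67 K.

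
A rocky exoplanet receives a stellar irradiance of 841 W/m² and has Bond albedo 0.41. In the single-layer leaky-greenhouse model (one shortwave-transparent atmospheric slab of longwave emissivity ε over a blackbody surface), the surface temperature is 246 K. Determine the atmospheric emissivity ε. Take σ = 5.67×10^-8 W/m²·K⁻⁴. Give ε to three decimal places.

TOA balance gives T_e = 216.3 K.
Inverting T_s⁴ = 2T_e⁴/(2−ε): (T_e/T_s)⁴ = 0.5974, so ε = 2(1 − 0.5974) = 0.8052.

0.805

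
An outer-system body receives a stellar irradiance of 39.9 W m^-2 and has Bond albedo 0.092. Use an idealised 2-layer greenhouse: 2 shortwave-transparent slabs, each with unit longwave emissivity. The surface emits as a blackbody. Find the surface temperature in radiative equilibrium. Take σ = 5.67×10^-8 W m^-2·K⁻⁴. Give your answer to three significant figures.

The effective emission temperature is T_e = [S(1−α)/(4σ)]^¼ = 112.4 K.
For an N-layer opaque stack, T_s⁴ = (N+1)T_e⁴, hence T_s = (3)^(1/4)×112.4 K = 148.0 K.

148 K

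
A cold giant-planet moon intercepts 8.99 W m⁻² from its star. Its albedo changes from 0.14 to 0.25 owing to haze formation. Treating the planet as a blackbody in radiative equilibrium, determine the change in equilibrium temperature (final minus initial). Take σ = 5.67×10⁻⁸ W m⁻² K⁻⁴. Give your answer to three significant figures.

-2.57 K

With α = 0.14, T₁ = 76.41 K.
Final:   T₂ = [S(1−0.25)/(4σ)]^(1/4) = 73.84 K.
ΔT = T₂ − T₁ = -2.570 K.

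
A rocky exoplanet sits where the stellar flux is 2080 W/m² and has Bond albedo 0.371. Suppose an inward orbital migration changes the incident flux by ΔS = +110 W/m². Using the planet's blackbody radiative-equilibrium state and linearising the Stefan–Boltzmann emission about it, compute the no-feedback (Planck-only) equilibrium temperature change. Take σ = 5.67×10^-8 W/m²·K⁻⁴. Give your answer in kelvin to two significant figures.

Unperturbed T_e = [2080·(1−0.371)/(4σ)]^¼ = 275.6 K.
Only a fraction (1−α) is absorbed and it's spread over 4πR², so ΔF = (1−α)ΔS/4 = 17.30 W/m².
Planck response: λ_P = 4σT_e³ = 4·5.67×10⁻⁸·(275.6)³ = 4.747 W/m²/K.
ΔT₀ = ΔF/λ_P = 17.30/4.747 = 3.64 K.

3.6 kelvin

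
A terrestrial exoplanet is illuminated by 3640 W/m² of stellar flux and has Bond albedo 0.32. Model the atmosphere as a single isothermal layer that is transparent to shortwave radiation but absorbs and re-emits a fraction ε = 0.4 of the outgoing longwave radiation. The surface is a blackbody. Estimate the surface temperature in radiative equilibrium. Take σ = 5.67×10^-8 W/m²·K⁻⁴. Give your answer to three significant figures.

The planet radiates to space at T_e = [S(1−α)/(4σ)]^(1/4) = 323.2 K.
Surface balance with a leaky layer gives σT_s⁴ = σT_e⁴·2/(2−ε), so T_s = T_e·[2/(2−0.4)]^(1/4) = 341.8 K.

342 K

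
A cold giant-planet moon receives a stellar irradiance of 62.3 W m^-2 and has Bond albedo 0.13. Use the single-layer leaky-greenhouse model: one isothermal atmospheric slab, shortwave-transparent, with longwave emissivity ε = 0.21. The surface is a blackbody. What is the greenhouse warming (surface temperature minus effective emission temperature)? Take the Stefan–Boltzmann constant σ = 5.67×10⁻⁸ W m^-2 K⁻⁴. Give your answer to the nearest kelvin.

At the top of the atmosphere, σT_e⁴ = S(1−α)/4 = 13.55 W m^-2, giving T_e = 124.3 K.
Surface balance with a leaky layer gives σT_s⁴ = σT_e⁴·2/(2−ε), so T_s = T_e·[2/(2−0.21)]^(1/4) = 127.8 K.
The atmosphere warms the surface by 3.496 K.

3 K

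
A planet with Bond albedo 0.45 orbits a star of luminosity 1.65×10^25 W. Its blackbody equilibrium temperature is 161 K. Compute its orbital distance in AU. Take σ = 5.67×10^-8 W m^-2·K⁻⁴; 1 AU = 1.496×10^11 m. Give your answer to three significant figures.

0.460 AU

Required flux: S = 4σT⁴/(1−α) = 277.1 W m^-2.
S = L/(4πd²) → d = √(L/4πS) = √(1.65×10^25/(4π·277.1)) = 6.884×10^10 m = 0.4602 AU.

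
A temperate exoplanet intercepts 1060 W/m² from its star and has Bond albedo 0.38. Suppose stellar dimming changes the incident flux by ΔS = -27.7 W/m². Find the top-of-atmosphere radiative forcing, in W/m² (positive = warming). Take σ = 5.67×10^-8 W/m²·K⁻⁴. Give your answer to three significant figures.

-4.29 W/m²

ΔF = Δ[S(1−α)]/4 = (1−0.38)·-27.7/4 = -4.293 W/m².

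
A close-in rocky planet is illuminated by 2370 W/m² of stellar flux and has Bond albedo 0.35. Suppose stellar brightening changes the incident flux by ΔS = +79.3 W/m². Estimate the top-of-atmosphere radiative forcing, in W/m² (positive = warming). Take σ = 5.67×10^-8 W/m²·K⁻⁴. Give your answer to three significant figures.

ΔF = Δ[S(1−α)]/4 = (1−0.35)·+79.3/4 = 12.89 W/m².

12.9 W/m²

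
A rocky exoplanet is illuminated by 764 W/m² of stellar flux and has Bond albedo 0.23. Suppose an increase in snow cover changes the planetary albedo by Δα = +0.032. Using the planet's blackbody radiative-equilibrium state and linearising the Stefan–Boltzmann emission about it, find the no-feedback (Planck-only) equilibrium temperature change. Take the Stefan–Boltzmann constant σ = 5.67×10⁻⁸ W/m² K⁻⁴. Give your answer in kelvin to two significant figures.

Unperturbed T_e = [764.0·(1−0.23)/(4σ)]^¼ = 225.7 K.
ΔF = −(S/4)Δα = −(764.0/4)×(+0.032) = -6.112 W/m².
Planck response: λ_P = 4σT_e³ = 4·5.67×10⁻⁸·(225.7)³ = 2.607 W/m²/K.
ΔT₀ = ΔF/λ_P = -6.112/2.607 = -2.34 K.

-2.3 K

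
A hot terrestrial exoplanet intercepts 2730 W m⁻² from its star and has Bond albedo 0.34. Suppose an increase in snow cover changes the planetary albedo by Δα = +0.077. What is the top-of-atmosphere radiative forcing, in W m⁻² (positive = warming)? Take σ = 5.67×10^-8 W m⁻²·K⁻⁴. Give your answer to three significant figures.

The change in absorbed flux is Δ[S(1−α)/4] = −SΔα/4 = -52.55 W m⁻².

-52.6 W m⁻²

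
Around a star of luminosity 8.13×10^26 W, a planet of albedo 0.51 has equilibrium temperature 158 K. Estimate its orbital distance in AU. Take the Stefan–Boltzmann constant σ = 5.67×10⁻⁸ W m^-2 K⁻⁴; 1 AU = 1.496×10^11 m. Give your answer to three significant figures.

The flux needed for this T is 4σT⁴/(1−0.51) = 288.5 W m^-2.
From L = 4πd²S, d = √(8.13×10^26/(4π·288.5)) = 4.736×10^11 m = 3.166 AU.

3.17 AU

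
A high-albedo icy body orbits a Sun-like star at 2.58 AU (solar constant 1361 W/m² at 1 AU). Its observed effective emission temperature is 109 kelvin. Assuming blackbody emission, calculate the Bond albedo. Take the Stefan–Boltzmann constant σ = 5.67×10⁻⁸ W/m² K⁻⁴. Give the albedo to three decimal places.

0.843

By the inverse-square law, S = 1361/2.58² = 204.5 W/m².
Rearranging the radiative balance, α = 1 − 4σT⁴/S.
4σT⁴ = 4·5.67×10⁻⁸·(109)⁴ = 32.01 W/m².
Hence α = 1 − 32.01/204.5 = 0.8434.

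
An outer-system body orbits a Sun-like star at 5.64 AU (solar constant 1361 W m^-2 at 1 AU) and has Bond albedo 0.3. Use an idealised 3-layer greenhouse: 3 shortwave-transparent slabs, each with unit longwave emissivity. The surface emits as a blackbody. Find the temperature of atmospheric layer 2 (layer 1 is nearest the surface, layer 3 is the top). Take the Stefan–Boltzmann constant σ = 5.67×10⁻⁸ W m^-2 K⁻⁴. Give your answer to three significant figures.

By the inverse-square law, S = 1361/5.64² = 42.79 W m^-2.
The effective emission temperature is T_e = [S(1−α)/(4σ)]^¼ = 107.2 K.
In the N-layer model, layer k (counted from the surface) has T_k = (N+1−k)^(1/4)·T_e.
With k = 2: T_2 = (3+1−2)^¼·107.2 K = 127.5 K.

127 K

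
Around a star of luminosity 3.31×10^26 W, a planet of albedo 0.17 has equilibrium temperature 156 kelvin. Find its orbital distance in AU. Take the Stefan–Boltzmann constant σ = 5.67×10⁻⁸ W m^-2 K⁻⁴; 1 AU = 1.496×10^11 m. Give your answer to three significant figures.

Required flux: S = 4σT⁴/(1−α) = 161.8 W m^-2.
Then d = [L/(4πS)]^(1/2) = 4.034×10^11 m, i.e. 2.697 AU.

2.70 AU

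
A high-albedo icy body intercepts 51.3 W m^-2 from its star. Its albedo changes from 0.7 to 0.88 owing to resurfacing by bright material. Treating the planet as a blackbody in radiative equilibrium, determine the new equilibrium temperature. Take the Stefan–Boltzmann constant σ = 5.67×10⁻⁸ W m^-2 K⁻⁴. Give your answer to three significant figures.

72.2 K

With the new albedo, S(1−α₂)/4 = 1.539 W m^-2, so T₂ = 72.18 K.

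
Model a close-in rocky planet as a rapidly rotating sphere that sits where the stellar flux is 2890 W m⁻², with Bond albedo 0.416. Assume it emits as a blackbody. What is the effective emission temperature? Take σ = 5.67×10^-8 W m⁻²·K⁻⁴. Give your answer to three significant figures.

294 K

Absorbed flux (global mean): S(1−α)/4 = 2890·0.584/4 = 421.9 W m⁻².
Set σT⁴ = 421.9 → T = (421.9/σ)^(1/4) = 293.7 K.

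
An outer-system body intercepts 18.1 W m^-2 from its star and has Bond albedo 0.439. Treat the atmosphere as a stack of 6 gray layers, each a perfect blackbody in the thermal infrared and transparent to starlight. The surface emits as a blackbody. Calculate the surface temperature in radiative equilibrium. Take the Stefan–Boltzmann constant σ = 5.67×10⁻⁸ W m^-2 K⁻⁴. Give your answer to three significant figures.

The effective emission temperature is T_e = [S(1−α)/(4σ)]^¼ = 81.80 K.
Layer-by-layer balance gives σT_s⁴ = (N+1)σT_e⁴, so T_s = 7^¼·81.80 = 133.1 K.

133 K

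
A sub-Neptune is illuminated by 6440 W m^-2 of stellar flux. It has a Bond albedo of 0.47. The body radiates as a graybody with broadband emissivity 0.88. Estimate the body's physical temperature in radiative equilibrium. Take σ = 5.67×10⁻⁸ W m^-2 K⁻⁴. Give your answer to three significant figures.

362 K

The planet absorbs (1−α)S over its disc πR² and re-emits over 4πR², so the mean absorbed flux is (1−0.47)·6440/4 = 853.3 W m^-2.
Radiative balance εσT⁴ = 853.3 gives T = [853.3/(0.88·σ)]^(1/4) = 361.6 K.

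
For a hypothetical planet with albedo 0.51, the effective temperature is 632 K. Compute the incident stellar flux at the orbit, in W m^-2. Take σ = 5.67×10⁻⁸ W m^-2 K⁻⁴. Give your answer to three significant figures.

Invert the energy balance for S: S = 4σT⁴/(1−α).
The emitted flux is σT⁴ = 9046 W m^-2.
S = 4·9046/0.49 = 73840 W m^-2.

73800 W m^-2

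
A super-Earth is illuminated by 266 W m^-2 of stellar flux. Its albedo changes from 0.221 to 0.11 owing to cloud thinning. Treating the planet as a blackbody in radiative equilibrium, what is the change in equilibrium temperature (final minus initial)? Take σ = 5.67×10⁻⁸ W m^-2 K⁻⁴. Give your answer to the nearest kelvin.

Initial: T₁ = [S(1−0.221)/(4σ)]^(1/4) = 173.9 K.
With α = 0.11, T₂ = 179.7 K.
ΔT = T₂ − T₁ = 5.887 K.

6 K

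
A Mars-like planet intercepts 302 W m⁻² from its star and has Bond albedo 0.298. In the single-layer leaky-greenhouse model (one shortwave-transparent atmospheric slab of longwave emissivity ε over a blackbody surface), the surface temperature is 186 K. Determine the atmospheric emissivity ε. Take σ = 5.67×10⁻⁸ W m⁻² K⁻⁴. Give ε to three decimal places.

0.438

TOA balance gives T_e = 174.9 K.
Inverting T_s⁴ = 2T_e⁴/(2−ε): (T_e/T_s)⁴ = 0.7810, so ε = 2(1 − 0.7810) = 0.4380.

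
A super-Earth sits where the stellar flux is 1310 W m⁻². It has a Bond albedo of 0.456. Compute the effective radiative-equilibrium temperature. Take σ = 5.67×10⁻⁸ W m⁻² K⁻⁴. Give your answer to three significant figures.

237 K

Absorbed flux (global mean): S(1−α)/4 = 1310·0.544/4 = 178.2 W m⁻².
Set σT⁴ = 178.2 → T = (178.2/σ)^(1/4) = 236.8 K.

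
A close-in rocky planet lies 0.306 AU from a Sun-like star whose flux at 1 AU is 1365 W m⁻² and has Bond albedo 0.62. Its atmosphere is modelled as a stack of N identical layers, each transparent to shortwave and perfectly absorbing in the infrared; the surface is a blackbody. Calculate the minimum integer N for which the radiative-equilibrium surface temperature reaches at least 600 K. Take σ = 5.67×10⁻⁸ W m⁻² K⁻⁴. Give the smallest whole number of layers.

5

Irradiance scales as 1/d², so S = 1365 W m⁻² × (1/0.306)² = 14580 W m⁻².
OLR = S(1−α)/4 = 1385 W m⁻²; the top layer radiates at T_e = 395.3 K.
Need (N+1)T_e⁴ ≥ T_s⁴, i.e. N+1 ≥ (600/395.3)⁴ = 5.306.
The minimum whole number is N = 5.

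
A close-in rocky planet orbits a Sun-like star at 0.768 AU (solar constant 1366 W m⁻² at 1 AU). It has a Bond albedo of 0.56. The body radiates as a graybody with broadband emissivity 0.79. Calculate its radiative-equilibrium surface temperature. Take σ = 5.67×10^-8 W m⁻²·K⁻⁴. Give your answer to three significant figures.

Irradiance scales as 1/d², so S = 1366 W m⁻² × (1/0.768)² = 2316 W m⁻².
Averaging over the sphere, the absorbed flux is S(1−α)/4 = 254.8 W m⁻².
Equating to εσT⁴ with ε = 0.79: T = (254.8/0.79σ)^(1/4) = 274.6 K.

275 kelvin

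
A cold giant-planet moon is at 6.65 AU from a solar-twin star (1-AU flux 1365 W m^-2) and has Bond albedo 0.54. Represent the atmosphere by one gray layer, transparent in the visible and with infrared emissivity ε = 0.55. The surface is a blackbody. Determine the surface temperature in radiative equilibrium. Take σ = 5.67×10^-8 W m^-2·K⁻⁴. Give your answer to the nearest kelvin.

Flux at the orbit: S = 1365/(6.65)² = 30.87 W m^-2.
At the top of the atmosphere, σT_e⁴ = S(1−α)/4 = 3.550 W m^-2, giving T_e = 88.95 K.
For a single slab of emissivity ε, T_s⁴ = 2T_e⁴/(2−ε); thus T_s = 88.95·(1.379)^(1/4) = 96.40 K.

96 kelvin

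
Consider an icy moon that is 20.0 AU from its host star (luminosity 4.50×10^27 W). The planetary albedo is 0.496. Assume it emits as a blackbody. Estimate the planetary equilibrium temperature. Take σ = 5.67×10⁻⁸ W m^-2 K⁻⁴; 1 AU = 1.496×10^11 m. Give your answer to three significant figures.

97.1 kelvin

d = 20.0 × 1.496×10^11 m = 2.992×10^12 m.
Spreading L over a sphere of radius d: S = 4.50×10^27/(4π·2.99×10^12²) = 40.00 W m^-2.
The planet absorbs (1−α)S over its disc πR² and re-emits over 4πR², so the mean absorbed flux is (1−0.496)·40.00/4 = 5.040 W m^-2.
Set σT⁴ = 5.040 → T = (5.040/σ)^(1/4) = 97.10 K.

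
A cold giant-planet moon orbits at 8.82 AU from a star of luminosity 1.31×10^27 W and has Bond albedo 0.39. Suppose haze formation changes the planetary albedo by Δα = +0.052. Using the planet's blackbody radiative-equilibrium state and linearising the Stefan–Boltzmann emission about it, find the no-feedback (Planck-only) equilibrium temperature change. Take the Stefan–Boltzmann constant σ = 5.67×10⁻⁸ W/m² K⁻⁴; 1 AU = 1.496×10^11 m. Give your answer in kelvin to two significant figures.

-2.4 K

Orbital distance: d = 8.82 AU = 1.319×10^12 m.
S = L/(4πd²) = 59.88 W/m².
Unperturbed T_e = [59.88·(1−0.39)/(4σ)]^¼ = 112.7 K.
ΔF = −(S/4)Δα = −(59.88/4)×(+0.052) = -0.7784 W/m².
The Planck feedback parameter is 4σT_e³ = 0.3242 W/m²/K.
ΔT₀ = ΔF/λ_P = -0.7784/0.3242 = -2.40 K.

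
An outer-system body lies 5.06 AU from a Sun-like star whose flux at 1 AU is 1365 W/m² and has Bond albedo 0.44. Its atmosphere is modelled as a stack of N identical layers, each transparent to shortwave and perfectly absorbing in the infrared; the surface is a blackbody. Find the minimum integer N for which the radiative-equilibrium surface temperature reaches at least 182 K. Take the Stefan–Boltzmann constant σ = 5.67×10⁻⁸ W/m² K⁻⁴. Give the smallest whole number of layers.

8

Flux at the orbit: S = 1365/(5.06)² = 53.31 W/m².
The effective emission temperature is T_e = [S(1−α)/(4σ)]^¼ = 107.1 K.
T_s = (N+1)^(1/4)·T_e ≥ 182 K requires N+1 ≥ (T_s/T_e)⁴ = (182/107.1)⁴ = 8.335.
Rounding up, N = 8.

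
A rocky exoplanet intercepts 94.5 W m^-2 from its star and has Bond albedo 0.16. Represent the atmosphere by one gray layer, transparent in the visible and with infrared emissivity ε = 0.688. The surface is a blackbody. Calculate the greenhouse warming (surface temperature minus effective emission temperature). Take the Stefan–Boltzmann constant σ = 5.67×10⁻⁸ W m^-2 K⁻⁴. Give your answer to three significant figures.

15.2 kelvin

At the top of the atmosphere, σT_e⁴ = S(1−α)/4 = 19.84 W m^-2, giving T_e = 136.8 K.
The surface balance (absorbed SW + ε·downward IR = σT_s⁴) with T_a⁴ = T_s⁴/2 reduces to T_s = T_e·[2/(2−ε)]^¼ = 152.0 K.
The atmosphere warms the surface by 15.20 K.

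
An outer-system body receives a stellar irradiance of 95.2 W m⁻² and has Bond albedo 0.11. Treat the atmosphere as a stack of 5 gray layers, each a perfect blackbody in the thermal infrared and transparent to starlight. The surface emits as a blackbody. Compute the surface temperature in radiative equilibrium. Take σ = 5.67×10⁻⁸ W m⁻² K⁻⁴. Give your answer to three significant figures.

OLR = S(1−α)/4 = 21.18 W m⁻²; the top layer radiates at T_e = 139.0 K.
For an N-layer opaque stack, T_s⁴ = (N+1)T_e⁴, hence T_s = (6)^(1/4)×139.0 K = 217.6 K.

218 K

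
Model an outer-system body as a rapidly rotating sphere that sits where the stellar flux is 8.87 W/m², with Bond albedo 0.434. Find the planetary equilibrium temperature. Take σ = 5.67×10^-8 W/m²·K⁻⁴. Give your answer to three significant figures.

68.6 K

Absorbed flux (global mean): S(1−α)/4 = 8.870·0.566/4 = 1.255 W/m².
Balancing against σT⁴: T = (1.255/5.67×10⁻⁸)^(1/4) = 68.59 K.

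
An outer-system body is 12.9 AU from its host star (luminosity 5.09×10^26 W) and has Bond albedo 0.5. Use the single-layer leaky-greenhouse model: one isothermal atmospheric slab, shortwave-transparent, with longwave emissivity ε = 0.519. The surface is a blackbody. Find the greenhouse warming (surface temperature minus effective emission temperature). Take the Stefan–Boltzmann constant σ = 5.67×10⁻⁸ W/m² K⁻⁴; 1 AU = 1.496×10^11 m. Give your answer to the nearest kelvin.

d = 12.9 × 1.496×10^11 m = 1.930×10^12 m.
Flux at the orbit: S = L/(4πd²) = 5.09×10^26/(4π·(1.93×10^12)²) = 10.88 W/m².
Effective emission temperature (TOA balance): σT_e⁴ = S(1−α)/4 = 1.359 W/m² → T_e = 69.98 K.
The surface balance (absorbed SW + ε·downward IR = σT_s⁴) with T_a⁴ = T_s⁴/2 reduces to T_s = T_e·[2/(2−ε)]^¼ = 75.43 K.
T_s − T_e = 75.43 − 69.98 = 5.458 K.

5 K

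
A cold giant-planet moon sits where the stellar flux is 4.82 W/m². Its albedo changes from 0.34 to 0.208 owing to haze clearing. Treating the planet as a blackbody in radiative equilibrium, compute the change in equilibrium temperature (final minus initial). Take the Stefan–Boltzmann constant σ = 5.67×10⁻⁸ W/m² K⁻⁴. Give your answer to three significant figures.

2.85 K

With α = 0.34, T₁ = 61.20 K.
Final:   T₂ = [S(1−0.208)/(4σ)]^(1/4) = 64.05 K.
ΔT = T₂ − T₁ = 2.854 K.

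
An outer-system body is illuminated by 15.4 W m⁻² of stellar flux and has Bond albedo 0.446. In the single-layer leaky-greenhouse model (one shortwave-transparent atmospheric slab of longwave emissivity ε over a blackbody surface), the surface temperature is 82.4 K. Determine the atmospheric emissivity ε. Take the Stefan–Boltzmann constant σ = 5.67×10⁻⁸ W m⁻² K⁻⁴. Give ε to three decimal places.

0.368

First, T_e = [15.40·(1−0.446)/(4σ)]^(1/4) = 78.32 K.
T_s⁴ = T_e⁴·2/(2−ε) → ε = 2 − 2(T_e/T_s)⁴ = 2 − 2·(78.32/82.4)⁴ = 0.3680.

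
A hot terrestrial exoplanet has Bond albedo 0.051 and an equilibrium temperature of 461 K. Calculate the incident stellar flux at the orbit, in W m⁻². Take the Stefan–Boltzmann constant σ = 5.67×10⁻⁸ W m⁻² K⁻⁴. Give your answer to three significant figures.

From S(1−α)/4 = σT⁴: S = 4σT⁴/(1−α).
σT⁴ = 5.67×10⁻⁸·(461)⁴ = 2561 W m⁻².
So S = 4×2561/(1−0.051) = 10790 W m⁻².

10800 W m⁻²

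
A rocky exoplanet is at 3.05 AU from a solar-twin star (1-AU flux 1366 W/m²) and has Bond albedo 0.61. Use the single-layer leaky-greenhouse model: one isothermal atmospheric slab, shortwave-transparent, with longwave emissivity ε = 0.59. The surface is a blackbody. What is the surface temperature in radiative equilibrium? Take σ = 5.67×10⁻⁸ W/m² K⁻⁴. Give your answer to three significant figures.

138 kelvin

Flux at the orbit: S = 1366/(3.05)² = 146.8 W/m².
The planet radiates to space at T_e = [S(1−α)/(4σ)]^(1/4) = 126.1 K.
For a single slab of emissivity ε, T_s⁴ = 2T_e⁴/(2−ε); thus T_s = 126.1·(1.418)^(1/4) = 137.6 K.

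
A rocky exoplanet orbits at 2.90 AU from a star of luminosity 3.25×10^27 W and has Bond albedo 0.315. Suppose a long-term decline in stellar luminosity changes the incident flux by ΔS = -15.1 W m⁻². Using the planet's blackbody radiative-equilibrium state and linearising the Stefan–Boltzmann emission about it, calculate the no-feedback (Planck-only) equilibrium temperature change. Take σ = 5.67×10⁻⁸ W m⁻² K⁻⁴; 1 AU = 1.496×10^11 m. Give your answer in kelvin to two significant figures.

Orbital distance: d = 2.90 AU = 4.338×10^11 m.
Flux at the orbit: S = L/(4πd²) = 3.25×10^27/(4π·(4.34×10^11)²) = 1374 W m⁻².
Unperturbed T_e = [1374·(1−0.315)/(4σ)]^¼ = 253.8 K.
ΔF = Δ[S(1−α)]/4 = (1−0.315)·-15.1/4 = -2.586 W m⁻².
The Planck feedback parameter is 4σT_e³ = 3.708 W m⁻²/K.
So ΔT₀ = -2.586/3.708 = -0.697 K.

-0.70 K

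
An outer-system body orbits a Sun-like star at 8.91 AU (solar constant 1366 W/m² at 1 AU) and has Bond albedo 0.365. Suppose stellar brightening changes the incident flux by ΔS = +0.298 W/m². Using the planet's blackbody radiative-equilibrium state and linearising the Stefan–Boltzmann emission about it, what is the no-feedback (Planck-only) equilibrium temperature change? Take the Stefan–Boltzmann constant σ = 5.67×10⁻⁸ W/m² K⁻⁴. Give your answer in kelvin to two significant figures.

Flux at the orbit: S = 1366/(8.91)² = 17.21 W/m².
Unperturbed T_e = [17.21·(1−0.365)/(4σ)]^¼ = 83.31 K.
TOA radiative forcing: ΔF = (1−α)ΔS/4 = 0.635·(+0.298)/4 = 0.04731 W/m².
Linearising σT⁴ gives d(σT⁴)/dT = 4σT_e³ = 0.1311 W/m² per K.
ΔT₀ = ΔF/λ_P = 0.04731/0.1311 = 0.361 K.

0.36 K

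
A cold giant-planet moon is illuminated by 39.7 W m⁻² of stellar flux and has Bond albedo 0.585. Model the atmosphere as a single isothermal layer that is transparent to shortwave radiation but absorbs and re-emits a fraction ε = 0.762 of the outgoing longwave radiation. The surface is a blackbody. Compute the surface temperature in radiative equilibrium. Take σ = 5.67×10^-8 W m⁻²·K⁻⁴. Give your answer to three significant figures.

The planet radiates to space at T_e = [S(1−α)/(4σ)]^(1/4) = 92.32 K.
For a single slab of emissivity ε, T_s⁴ = 2T_e⁴/(2−ε); thus T_s = 92.32·(1.616)^(1/4) = 104.1 K.

104 K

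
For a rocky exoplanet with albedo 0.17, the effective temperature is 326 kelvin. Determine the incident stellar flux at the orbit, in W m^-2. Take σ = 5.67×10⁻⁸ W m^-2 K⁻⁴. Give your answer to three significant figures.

From S(1−α)/4 = σT⁴: S = 4σT⁴/(1−α).
The emitted flux is σT⁴ = 640.4 W m^-2.
So S = 4×640.4/(1−0.17) = 3086 W m^-2.

3090 W m^-2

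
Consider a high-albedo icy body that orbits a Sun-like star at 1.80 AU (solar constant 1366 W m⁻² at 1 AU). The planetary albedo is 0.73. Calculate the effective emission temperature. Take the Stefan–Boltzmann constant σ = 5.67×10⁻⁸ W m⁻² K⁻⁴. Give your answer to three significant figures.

150 K

Flux at the orbit: S = 1366/(1.80)² = 421.6 W m⁻².
The planet absorbs (1−α)S over its disc πR² and re-emits over 4πR², so the mean absorbed flux is (1−0.73)·421.6/4 = 28.46 W m⁻².
In equilibrium σT⁴ equals this, so T = 149.7 K.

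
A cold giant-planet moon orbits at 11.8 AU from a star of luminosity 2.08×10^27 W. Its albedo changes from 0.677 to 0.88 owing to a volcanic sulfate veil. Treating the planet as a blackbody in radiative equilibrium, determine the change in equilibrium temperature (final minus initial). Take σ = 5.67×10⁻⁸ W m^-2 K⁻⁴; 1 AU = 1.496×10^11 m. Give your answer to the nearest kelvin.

Orbital distance: d = 11.8 AU = 1.765×10^12 m.
Spreading L over a sphere of radius d: S = 2.08×10^27/(4π·1.77×10^12²) = 53.12 W m^-2.
Initial: T₁ = [S(1−0.677)/(4σ)]^(1/4) = 93.26 K.
Final:   T₂ = [S(1−0.88)/(4σ)]^(1/4) = 72.81 K.
ΔT = T₂ − T₁ = -20.45 K.

-20 K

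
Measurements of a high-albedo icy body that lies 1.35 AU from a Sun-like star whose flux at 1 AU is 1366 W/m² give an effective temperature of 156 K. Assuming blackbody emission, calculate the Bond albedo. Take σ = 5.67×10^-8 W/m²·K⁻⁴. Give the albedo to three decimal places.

0.821

Irradiance scales as 1/d², so S = 1366 W/m² × (1/1.35)² = 749.5 W/m².
Rearranging the radiative balance, α = 1 − 4σT⁴/S.
σT⁴ = 33.58 W/m², so 4σT⁴ = 134.3 W/m².
1−α = 134.3/749.5 = 0.1792, so α = 0.8208.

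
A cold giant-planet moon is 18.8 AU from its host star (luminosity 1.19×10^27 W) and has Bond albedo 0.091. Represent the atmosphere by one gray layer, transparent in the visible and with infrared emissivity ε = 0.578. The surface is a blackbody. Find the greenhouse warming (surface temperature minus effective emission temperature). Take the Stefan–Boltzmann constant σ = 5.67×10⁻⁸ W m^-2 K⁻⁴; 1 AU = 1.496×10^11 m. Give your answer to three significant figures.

7.41 K

d = 18.8 × 1.496×10^11 m = 2.812×10^12 m.
Spreading L over a sphere of radius d: S = 1.19×10^27/(4π·2.81×10^12²) = 11.97 W m^-2.
At the top of the atmosphere, σT_e⁴ = S(1−α)/4 = 2.721 W m^-2, giving T_e = 83.23 K.
For a single slab of emissivity ε, T_s⁴ = 2T_e⁴/(2−ε); thus T_s = 83.23·(1.406)^(1/4) = 90.64 K.
T_s − T_e = 90.64 − 83.23 = 7.408 K.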